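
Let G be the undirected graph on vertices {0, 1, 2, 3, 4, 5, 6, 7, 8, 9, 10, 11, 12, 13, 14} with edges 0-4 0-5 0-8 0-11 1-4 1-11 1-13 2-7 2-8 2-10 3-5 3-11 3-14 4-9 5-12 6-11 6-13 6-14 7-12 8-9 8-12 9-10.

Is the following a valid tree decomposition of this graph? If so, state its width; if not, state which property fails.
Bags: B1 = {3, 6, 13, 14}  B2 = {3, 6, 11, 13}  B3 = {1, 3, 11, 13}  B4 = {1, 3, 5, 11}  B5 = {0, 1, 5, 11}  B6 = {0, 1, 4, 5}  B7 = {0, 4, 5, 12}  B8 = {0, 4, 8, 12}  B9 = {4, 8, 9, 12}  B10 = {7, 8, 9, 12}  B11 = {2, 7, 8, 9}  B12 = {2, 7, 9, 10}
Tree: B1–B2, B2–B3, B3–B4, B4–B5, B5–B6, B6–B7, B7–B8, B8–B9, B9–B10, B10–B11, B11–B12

Yes; width 3.

Vertex coverage: the bags together contain {0, 1, 2, 3, 4, 5, 6, 7, 8, 9, 10, 11, 12, 13, 14}, the full vertex set. Edge coverage: each edge of G has both endpoints in at least one bag. Running intersection: for every vertex, the bags containing it form a connected subtree. All three properties hold, so this is a valid tree decomposition of width max|bag| − 1 = 3, and hence tw(G) ≤ 3.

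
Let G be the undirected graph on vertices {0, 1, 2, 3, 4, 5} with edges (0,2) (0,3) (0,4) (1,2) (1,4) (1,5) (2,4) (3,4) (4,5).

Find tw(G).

A width-2 tree decomposition is:
Bags: B1 = {1, 2, 4}  B2 = {0, 2, 4}  B3 = {1, 4, 5}  B4 = {0, 3, 4}
Tree: B1–B2, B1–B3, B2–B4
Each bag holds 3 vertices, so the decomposition has width 2, which upper-bounds the treewidth. Conversely, {0, 2, 4} is a clique of size 3, and the vertices of any clique must share a bag in every tree decomposition; so some bag has ≥ 3 vertices and tw(G) ≥ 2. Combining the bounds, tw(G) = 2.

2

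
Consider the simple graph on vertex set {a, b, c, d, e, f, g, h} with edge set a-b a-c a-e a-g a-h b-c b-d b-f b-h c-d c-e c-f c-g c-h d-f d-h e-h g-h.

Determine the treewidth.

A width-3 tree decomposition is:
Bags: B1 = {a, c, g, h}  B2 = {a, c, e, h}  B3 = {a, b, c, h}  B4 = {b, c, d, h}  B5 = {b, c, d, f}
Tree: B1–B2, B1–B3, B3–B4, B4–B5
The largest bag has 4 vertices, giving width 3; this decomposition certifies tw(G) ≤ 3. For the lower bound, the 4 vertices {b, c, d, h} are pairwise adjacent, and any tree decomposition puts a clique entirely inside one bag — forcing width ≥ 3. Therefore the treewidth is 3.

3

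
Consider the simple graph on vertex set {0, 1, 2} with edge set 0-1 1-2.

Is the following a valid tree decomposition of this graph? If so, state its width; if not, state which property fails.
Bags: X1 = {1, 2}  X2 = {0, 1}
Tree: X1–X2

Every vertex of G appears in some bag (union = {0, 1, 2}); every edge is covered by a bag; and for each vertex v the set of bags containing v is connected in the bag tree. The decomposition is therefore valid. The largest bag has 2 vertices, so the width is 1.

Yes; width 1.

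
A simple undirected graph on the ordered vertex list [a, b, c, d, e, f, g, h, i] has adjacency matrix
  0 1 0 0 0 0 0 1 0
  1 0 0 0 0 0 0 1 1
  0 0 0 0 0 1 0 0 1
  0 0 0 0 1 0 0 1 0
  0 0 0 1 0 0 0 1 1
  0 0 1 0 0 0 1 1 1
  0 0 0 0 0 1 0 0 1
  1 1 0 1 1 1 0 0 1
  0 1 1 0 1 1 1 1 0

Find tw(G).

2

A width-2 tree decomposition is:
Bags: B1 = {e, h, i}  B2 = {f, h, i}  B3 = {b, h, i}  B4 = {c, f, i}  B5 = {d, e, h}  B6 = {a, b, h}  B7 = {f, g, i}
Tree: B1–B2, B1–B3, B2–B4, B1–B5, B3–B6, B4–B7
Each bag holds 3 vertices, so the decomposition has width 2, which upper-bounds the treewidth. For the lower bound, the 3 vertices {f, g, i} are pairwise adjacent, and any tree decomposition puts a clique entirely inside one bag — forcing width ≥ 2. The upper and lower bounds meet at 2, so that is the treewidth.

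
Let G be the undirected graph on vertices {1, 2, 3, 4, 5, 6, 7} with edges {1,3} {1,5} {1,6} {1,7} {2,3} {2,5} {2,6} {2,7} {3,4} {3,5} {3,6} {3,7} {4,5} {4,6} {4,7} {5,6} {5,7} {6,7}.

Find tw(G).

A width-4 tree decomposition is:
Bags: B1 = {3, 4, 5, 6, 7}  B2 = {2, 3, 5, 6, 7}  B3 = {1, 3, 5, 6, 7}
Tree: B1–B2, B2–B3
The largest bag has 5 vertices, giving width 4; this decomposition certifies tw(G) ≤ 4. For the lower bound, the 5 vertices {1, 3, 5, 6, 7} are pairwise adjacent, and any tree decomposition puts a clique entirely inside one bag — forcing width ≥ 4. Hence tw(G) = 4 exactly.

4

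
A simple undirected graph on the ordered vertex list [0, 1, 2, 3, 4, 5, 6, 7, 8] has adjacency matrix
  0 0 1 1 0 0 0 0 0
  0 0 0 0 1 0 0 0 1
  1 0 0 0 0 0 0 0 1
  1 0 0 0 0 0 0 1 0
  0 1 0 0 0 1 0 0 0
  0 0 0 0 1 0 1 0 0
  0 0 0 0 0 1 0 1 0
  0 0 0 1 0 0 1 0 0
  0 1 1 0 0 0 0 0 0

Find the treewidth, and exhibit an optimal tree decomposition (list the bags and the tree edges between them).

Every bag has size at most 3, so the width is 3 − 1 = 2 and tw(G) ≤ 2. For the lower bound, G contains the cycle 5–6–7–3–0–2–8–1–4–5, so G is not a forest; only forests have treewidth ≤ 1, hence tw(G) ≥ 2. Hence tw(G) = 2 exactly.

Treewidth 2.
One such decomposition:
Bags: B1 = {5, 6, 7}  B2 = {3, 5, 7}  B3 = {0, 3, 5}  B4 = {0, 2, 5}  B5 = {2, 5, 8}  B6 = {1, 5, 8}  B7 = {1, 4, 5}
Tree: B1–B2, B2–B3, B3–B4, B4–B5, B5–B6, B6–B7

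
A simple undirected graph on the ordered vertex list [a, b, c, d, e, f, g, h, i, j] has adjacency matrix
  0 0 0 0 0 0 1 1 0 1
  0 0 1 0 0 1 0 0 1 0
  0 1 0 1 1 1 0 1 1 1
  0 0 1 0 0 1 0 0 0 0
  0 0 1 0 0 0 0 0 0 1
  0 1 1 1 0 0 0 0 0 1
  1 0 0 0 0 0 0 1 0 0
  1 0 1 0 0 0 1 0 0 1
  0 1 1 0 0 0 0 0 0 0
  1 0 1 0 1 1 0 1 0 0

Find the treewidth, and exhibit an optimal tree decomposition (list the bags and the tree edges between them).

Every bag has size at most 3, so the width is 3 − 1 = 2 and tw(G) ≤ 2. On the other hand G contains the 3-clique {a, g, h}. A clique must lie in a single bag of any decomposition, so no decomposition can have width below 2. Combining the bounds, tw(G) = 2.

Treewidth 2.
Bags: B1 = {c, f, j}  B2 = {c, d, f}  B3 = {c, e, j}  B4 = {b, c, f}  B5 = {c, h, j}  B6 = {b, c, i}  B7 = {a, h, j}  B8 = {a, g, h}
Tree: B1–B2, B1–B3, B1–B4, B3–B5, B4–B6, B5–B7, B7–B8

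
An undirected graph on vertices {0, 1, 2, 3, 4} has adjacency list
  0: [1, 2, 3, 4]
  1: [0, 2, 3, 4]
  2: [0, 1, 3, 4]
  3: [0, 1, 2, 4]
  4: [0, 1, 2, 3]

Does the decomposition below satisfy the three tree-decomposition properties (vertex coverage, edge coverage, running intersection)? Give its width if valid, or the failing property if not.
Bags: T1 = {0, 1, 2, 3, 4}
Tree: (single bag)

Vertex coverage: the bags together contain {0, 1, 2, 3, 4}, the full vertex set. Edge coverage: each edge of G has both endpoints in at least one bag. Running intersection: for every vertex, the bags containing it form a connected subtree. All three properties hold, so this is a valid tree decomposition of width max|bag| − 1 = 4, and hence tw(G) ≤ 4.

Yes; width 4.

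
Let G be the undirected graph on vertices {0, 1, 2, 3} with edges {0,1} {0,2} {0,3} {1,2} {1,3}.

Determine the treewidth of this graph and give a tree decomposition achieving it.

Treewidth 2.
Bags: B1 = {0, 1, 3}  B2 = {0, 1, 2}
Tree: B1–B2

Each bag holds 3 vertices, so the decomposition has width 2, which upper-bounds the treewidth. Conversely, {0, 1, 2} is a clique of size 3, and the vertices of any clique must share a bag in every tree decomposition; so some bag has ≥ 3 vertices and tw(G) ≥ 2. Hence tw(G) = 2 exactly.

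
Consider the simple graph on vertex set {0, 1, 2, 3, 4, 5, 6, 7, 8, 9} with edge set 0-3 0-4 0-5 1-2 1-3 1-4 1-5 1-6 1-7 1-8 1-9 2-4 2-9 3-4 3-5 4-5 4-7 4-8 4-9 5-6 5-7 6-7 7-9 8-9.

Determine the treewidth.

A width-3 tree decomposition is:
Bags: B1 = {1, 5, 6, 7}  B2 = {1, 4, 5, 7}  B3 = {1, 3, 4, 5}  B4 = {1, 4, 7, 9}  B5 = {1, 4, 8, 9}  B6 = {1, 2, 4, 9}  B7 = {0, 3, 4, 5}
Tree: B1–B2, B2–B3, B2–B4, B4–B5, B4–B6, B3–B7
The largest bag has 4 vertices, giving width 3; this decomposition certifies tw(G) ≤ 3. For the lower bound, the 4 vertices {0, 3, 4, 5} are pairwise adjacent, and any tree decomposition puts a clique entirely inside one bag — forcing width ≥ 3. The upper and lower bounds meet at 3, so that is the treewidth.

3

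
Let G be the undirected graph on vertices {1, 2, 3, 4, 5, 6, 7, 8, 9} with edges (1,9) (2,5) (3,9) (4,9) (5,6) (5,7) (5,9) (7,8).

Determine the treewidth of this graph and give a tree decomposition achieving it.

Treewidth 1.
Bags: B1 = {5, 9}  B2 = {5, 7}  B3 = {2, 5}  B4 = {5, 6}  B5 = {3, 9}  B6 = {1, 9}  B7 = {4, 9}  B8 = {7, 8}
Tree: B1–B2, B2–B3, B2–B4, B1–B5, B5–B6, B1–B7, B2–B8

The largest bag has 2 vertices, giving width 1; this decomposition certifies tw(G) ≤ 1. Since G has at least one edge (e.g. 9–5), it is not an edgeless graph, so tw(G) ≥ 1. The upper and lower bounds meet at 1, so that is the treewidth.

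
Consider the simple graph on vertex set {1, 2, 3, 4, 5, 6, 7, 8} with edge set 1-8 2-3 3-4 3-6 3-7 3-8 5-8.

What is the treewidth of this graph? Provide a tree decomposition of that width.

Treewidth 1.
One optimal decomposition is:
Bags: B1 = {3, 8}  B2 = {3, 7}  B3 = {2, 3}  B4 = {5, 8}  B5 = {3, 4}  B6 = {3, 6}  B7 = {1, 8}
Tree: B1–B2, B2–B3, B1–B4, B3–B5, B5–B6, B1–B7

Each bag holds 2 vertices, so the decomposition has width 1, which upper-bounds the treewidth. Since G has at least one edge (e.g. 8–3), it is not an edgeless graph, so tw(G) ≥ 1. Hence tw(G) = 1 exactly.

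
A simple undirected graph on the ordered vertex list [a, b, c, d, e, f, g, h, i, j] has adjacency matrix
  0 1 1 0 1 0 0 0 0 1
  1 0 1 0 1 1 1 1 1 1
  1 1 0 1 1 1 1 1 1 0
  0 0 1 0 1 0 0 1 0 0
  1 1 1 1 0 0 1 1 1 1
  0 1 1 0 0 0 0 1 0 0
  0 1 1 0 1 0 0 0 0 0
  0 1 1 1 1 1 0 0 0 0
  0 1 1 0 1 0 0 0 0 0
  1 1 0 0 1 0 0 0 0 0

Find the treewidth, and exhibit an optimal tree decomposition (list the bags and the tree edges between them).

Every bag has size at most 4, so the width is 4 − 1 = 3 and tw(G) ≤ 3. On the other hand G contains the 4-clique {c, d, e, h}. A clique must lie in a single bag of any decomposition, so no decomposition can have width below 3. Hence tw(G) = 3 exactly.

Treewidth 3.
Bags: B1 = {a, b, c, e}  B2 = {b, c, e, h}  B3 = {b, c, e, g}  B4 = {c, d, e, h}  B5 = {a, b, e, j}  B6 = {b, c, e, i}  B7 = {b, c, f, h}
Tree: B1–B2, B1–B3, B2–B4, B1–B5, B2–B6, B2–B7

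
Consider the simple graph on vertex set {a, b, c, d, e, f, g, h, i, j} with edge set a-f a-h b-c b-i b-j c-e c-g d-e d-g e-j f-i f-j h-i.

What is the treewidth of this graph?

A width-2 tree decomposition is:
Bags: B1 = {a, f, h}  B2 = {f, h, i}  B3 = {f, i, j}  B4 = {b, i, j}  B5 = {b, e, j}  B6 = {b, c, e}  B7 = {c, d, e}  B8 = {c, d, g}
Tree: B1–B2, B2–B3, B3–B4, B4–B5, B5–B6, B6–B7, B7–B8
The largest bag has 3 vertices, giving width 2; this decomposition certifies tw(G) ≤ 2. The edges a–h–i–f–a form a cycle, so G is not a tree and its treewidth is at least 2. Therefore the treewidth is 2.

2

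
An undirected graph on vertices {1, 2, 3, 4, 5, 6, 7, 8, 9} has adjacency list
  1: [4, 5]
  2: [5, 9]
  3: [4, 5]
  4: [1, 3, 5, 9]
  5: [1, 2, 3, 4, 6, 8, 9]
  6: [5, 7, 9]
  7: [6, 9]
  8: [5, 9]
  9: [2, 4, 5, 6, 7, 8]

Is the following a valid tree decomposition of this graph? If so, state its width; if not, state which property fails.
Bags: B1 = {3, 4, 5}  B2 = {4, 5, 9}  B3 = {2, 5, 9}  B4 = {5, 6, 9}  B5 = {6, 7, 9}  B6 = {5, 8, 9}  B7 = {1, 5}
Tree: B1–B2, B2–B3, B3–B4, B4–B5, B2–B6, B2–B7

No — edge (4,1) lies in no bag.

A tree decomposition must satisfy three properties: every vertex lies in some bag; for every edge, both endpoints lie together in some bag; and for every vertex, the bags containing it form a connected subtree. Here edge (4,1) lies in no bag, so the decomposition is invalid.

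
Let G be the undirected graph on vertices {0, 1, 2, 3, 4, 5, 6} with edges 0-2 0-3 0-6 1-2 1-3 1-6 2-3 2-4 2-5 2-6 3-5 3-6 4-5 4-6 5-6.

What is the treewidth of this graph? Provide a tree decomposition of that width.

Treewidth 3.
One such decomposition:
Bags: B1 = {1, 2, 3, 6}  B2 = {0, 2, 3, 6}  B3 = {2, 3, 5, 6}  B4 = {2, 4, 5, 6}
Tree: B1–B2, B2–B3, B3–B4

Every bag has size at most 4, so the width is 4 − 1 = 3 and tw(G) ≤ 3. For the lower bound, the 4 vertices {0, 2, 3, 6} are pairwise adjacent, and any tree decomposition puts a clique entirely inside one bag — forcing width ≥ 3. Therefore the treewidth is 3.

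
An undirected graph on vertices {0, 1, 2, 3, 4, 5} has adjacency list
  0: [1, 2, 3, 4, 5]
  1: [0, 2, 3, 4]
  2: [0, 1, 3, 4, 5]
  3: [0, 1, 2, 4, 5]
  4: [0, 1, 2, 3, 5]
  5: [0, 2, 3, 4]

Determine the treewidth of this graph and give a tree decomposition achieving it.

Treewidth 4.
One optimal decomposition is:
Bags: B1 = {0, 1, 2, 3, 4}  B2 = {0, 2, 3, 4, 5}
Tree: B1–B2

Each bag holds 5 vertices, so the decomposition has width 4, which upper-bounds the treewidth. On the other hand G contains the 5-clique {0, 1, 2, 3, 4}. A clique must lie in a single bag of any decomposition, so no decomposition can have width below 4. The upper and lower bounds meet at 4, so that is the treewidth.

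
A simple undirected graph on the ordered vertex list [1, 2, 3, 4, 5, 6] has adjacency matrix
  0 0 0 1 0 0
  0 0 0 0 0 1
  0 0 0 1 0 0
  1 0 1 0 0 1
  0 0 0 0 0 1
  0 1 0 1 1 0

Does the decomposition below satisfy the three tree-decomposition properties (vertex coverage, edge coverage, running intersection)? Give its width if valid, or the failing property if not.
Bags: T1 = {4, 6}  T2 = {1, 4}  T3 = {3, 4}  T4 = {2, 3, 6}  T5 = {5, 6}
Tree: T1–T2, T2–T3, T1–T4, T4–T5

A tree decomposition must satisfy three properties: every vertex lies in some bag; for every edge, both endpoints lie together in some bag; and for every vertex, the bags containing it form a connected subtree. Here bags containing vertex 3 are not connected in the tree, so the decomposition is invalid.

No — bags containing vertex 3 are not connected in the tree.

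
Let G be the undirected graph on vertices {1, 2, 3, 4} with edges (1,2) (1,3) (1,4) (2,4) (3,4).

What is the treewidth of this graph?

2

A width-2 tree decomposition is:
Bags: B1 = {1, 3, 4}  B2 = {1, 2, 4}
Tree: B1–B2
Every bag has size at most 3, so the width is 3 − 1 = 2 and tw(G) ≤ 2. Conversely, {1, 2, 4} is a clique of size 3, and the vertices of any clique must share a bag in every tree decomposition; so some bag has ≥ 3 vertices and tw(G) ≥ 2. Therefore the treewidth is 2.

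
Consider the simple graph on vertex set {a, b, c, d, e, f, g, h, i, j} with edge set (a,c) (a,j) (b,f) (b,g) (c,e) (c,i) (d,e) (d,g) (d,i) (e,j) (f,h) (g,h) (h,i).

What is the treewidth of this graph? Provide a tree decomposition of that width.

The largest bag has 3 vertices, giving width 2; this decomposition certifies tw(G) ≤ 2. For the lower bound, G contains the cycle j–a–c–e–j, so G is not a forest; only forests have treewidth ≤ 1, hence tw(G) ≥ 2. Hence tw(G) = 2 exactly.

Treewidth 2.
One such decomposition:
Bags: B1 = {a, e, j}  B2 = {a, c, e}  B3 = {c, d, e}  B4 = {c, d, i}  B5 = {d, g, i}  B6 = {g, h, i}  B7 = {b, g, h}  B8 = {b, f, h}
Tree: B1–B2, B2–B3, B3–B4, B4–B5, B5–B6, B6–B7, B7–B8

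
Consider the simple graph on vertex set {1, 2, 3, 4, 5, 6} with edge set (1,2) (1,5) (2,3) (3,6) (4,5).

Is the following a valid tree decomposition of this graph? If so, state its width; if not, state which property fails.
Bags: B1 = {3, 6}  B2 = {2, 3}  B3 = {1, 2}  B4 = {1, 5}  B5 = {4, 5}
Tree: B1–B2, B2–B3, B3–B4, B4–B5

Checking the three conditions: (i) the bags cover all of {1, 2, 3, 4, 5, 6}; (ii) for each edge, some bag contains both endpoints; (iii) the bags containing any fixed vertex form a subtree. All hold, so the decomposition is valid with width 2 − 1 = 1.

Yes; width 1.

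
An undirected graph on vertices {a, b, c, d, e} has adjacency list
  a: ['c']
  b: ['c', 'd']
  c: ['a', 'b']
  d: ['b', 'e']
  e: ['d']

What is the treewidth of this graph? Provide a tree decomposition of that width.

Every bag has size at most 2, so the width is 2 − 1 = 1 and tw(G) ≤ 1. Since G has at least one edge (e.g. e–d), it is not an edgeless graph, so tw(G) ≥ 1. Combining the bounds, tw(G) = 1.

Treewidth 1.
One such decomposition:
Bags: B1 = {d, e}  B2 = {b, d}  B3 = {b, c}  B4 = {a, c}
Tree: B1–B2, B2–B3, B3–B4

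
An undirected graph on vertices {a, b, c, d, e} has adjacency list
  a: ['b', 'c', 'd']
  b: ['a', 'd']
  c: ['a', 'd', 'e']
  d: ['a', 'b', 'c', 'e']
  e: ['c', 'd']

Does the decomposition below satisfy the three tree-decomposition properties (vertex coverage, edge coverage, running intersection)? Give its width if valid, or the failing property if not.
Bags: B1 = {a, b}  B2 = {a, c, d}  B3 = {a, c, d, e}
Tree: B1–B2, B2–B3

No — edge (d,b) lies in no bag.

A tree decomposition must satisfy three properties: every vertex lies in some bag; for every edge, both endpoints lie together in some bag; and for every vertex, the bags containing it form a connected subtree. Here edge (d,b) lies in no bag, so the decomposition is invalid.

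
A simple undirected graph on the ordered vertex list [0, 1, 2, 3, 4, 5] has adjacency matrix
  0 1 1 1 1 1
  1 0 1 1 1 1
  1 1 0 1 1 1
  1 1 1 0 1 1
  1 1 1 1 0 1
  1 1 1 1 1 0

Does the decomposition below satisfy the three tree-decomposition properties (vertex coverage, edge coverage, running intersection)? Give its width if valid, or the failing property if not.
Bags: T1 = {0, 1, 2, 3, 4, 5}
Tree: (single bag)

Vertex coverage: the bags together contain {0, 1, 2, 3, 4, 5}, the full vertex set. Edge coverage: each edge of G has both endpoints in at least one bag. Running intersection: for every vertex, the bags containing it form a connected subtree. All three properties hold, so this is a valid tree decomposition of width max|bag| − 1 = 5, and hence tw(G) ≤ 5.

Yes; width 5.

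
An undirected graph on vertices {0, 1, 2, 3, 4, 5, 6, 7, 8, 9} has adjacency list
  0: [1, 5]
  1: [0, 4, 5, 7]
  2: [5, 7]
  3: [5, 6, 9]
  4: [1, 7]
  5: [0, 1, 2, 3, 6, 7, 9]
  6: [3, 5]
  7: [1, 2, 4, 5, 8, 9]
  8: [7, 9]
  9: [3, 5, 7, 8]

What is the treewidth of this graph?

2

A width-2 tree decomposition is:
Bags: B1 = {5, 7, 9}  B2 = {7, 8, 9}  B3 = {1, 5, 7}  B4 = {2, 5, 7}  B5 = {3, 5, 9}  B6 = {0, 1, 5}  B7 = {3, 5, 6}  B8 = {1, 4, 7}
Tree: B1–B2, B1–B3, B3–B4, B1–B5, B3–B6, B5–B7, B3–B8
The largest bag has 3 vertices, giving width 2; this decomposition certifies tw(G) ≤ 2. On the other hand G contains the 3-clique {7, 8, 9}. A clique must lie in a single bag of any decomposition, so no decomposition can have width below 2. Hence tw(G) = 2 exactly.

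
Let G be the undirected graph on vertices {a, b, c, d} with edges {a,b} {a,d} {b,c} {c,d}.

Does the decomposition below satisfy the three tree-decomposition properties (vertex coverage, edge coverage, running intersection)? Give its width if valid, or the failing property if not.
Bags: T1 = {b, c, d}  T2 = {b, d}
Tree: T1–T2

No — vertex a appears in no bag.

A tree decomposition must satisfy three properties: every vertex lies in some bag; for every edge, both endpoints lie together in some bag; and for every vertex, the bags containing it form a connected subtree. Here vertex a appears in no bag, so the decomposition is invalid.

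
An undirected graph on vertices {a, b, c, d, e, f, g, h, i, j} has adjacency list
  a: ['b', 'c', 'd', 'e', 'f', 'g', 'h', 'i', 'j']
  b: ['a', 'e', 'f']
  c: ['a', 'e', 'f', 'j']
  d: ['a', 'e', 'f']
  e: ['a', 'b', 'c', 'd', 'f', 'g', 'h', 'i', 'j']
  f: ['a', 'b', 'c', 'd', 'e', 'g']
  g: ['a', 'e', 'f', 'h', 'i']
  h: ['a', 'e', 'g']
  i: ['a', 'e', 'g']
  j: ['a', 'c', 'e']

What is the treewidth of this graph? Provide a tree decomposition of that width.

Treewidth 3.
Bags: B1 = {a, c, e, f}  B2 = {a, e, f, g}  B3 = {a, c, e, j}  B4 = {a, b, e, f}  B5 = {a, d, e, f}  B6 = {a, e, g, i}  B7 = {a, e, g, h}
Tree: B1–B2, B1–B3, B1–B4, B4–B5, B2–B6, B6–B7

The largest bag has 4 vertices, giving width 3; this decomposition certifies tw(G) ≤ 3. For the lower bound, the 4 vertices {a, c, e, j} are pairwise adjacent, and any tree decomposition puts a clique entirely inside one bag — forcing width ≥ 3. Therefore the treewidth is 3.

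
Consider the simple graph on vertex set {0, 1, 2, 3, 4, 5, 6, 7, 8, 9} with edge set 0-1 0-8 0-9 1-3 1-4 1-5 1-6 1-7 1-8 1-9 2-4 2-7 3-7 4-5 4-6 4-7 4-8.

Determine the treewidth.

A width-2 tree decomposition is:
Bags: B1 = {1, 4, 7}  B2 = {1, 3, 7}  B3 = {2, 4, 7}  B4 = {1, 4, 8}  B5 = {1, 4, 5}  B6 = {1, 4, 6}  B7 = {0, 1, 8}  B8 = {0, 1, 9}
Tree: B1–B2, B1–B3, B1–B4, B1–B5, B4–B6, B4–B7, B7–B8
Each bag holds 3 vertices, so the decomposition has width 2, which upper-bounds the treewidth. For the lower bound, the 3 vertices {0, 1, 8} are pairwise adjacent, and any tree decomposition puts a clique entirely inside one bag — forcing width ≥ 2. The upper and lower bounds meet at 2, so that is the treewidth.

2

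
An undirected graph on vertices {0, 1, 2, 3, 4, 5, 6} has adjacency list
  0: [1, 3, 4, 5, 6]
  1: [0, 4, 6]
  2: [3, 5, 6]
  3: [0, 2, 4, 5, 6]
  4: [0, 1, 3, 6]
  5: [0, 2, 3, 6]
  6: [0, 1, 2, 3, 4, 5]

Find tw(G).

3

A width-3 tree decomposition is:
Bags: B1 = {0, 3, 5, 6}  B2 = {0, 3, 4, 6}  B3 = {0, 1, 4, 6}  B4 = {2, 3, 5, 6}
Tree: B1–B2, B2–B3, B1–B4
Every bag has size at most 4, so the width is 4 − 1 = 3 and tw(G) ≤ 3. For the lower bound, the 4 vertices {0, 1, 4, 6} are pairwise adjacent, and any tree decomposition puts a clique entirely inside one bag — forcing width ≥ 3. Combining the bounds, tw(G) = 3.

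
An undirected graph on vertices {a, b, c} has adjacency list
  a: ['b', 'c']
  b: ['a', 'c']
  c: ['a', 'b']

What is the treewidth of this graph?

A width-2 tree decomposition is:
Bags: B1 = {a, b, c}
Tree: (single bag)
A single bag containing all 3 vertices is trivially a valid decomposition of width 2. On the other hand G contains the 3-clique {a, b, c}. A clique must lie in a single bag of any decomposition, so no decomposition can have width below 2. Therefore the treewidth is 2.

2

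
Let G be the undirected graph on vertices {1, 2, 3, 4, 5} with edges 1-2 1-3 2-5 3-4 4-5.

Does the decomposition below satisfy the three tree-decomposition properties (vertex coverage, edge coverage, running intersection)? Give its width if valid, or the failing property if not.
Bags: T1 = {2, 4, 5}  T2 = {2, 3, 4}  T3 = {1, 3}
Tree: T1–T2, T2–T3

No — edge (2,1) lies in no bag.

A tree decomposition must satisfy three properties: every vertex lies in some bag; for every edge, both endpoints lie together in some bag; and for every vertex, the bags containing it form a connected subtree. Here edge (2,1) lies in no bag, so the decomposition is invalid.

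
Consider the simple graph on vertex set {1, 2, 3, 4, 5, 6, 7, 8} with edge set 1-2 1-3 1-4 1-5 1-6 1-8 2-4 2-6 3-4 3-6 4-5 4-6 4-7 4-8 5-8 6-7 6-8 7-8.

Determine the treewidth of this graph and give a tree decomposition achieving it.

Treewidth 3.
One optimal decomposition is:
Bags: B1 = {1, 4, 6, 8}  B2 = {1, 2, 4, 6}  B3 = {1, 4, 5, 8}  B4 = {1, 3, 4, 6}  B5 = {4, 6, 7, 8}
Tree: B1–B2, B1–B3, B1–B4, B1–B5

Every bag has size at most 4, so the width is 4 − 1 = 3 and tw(G) ≤ 3. For the lower bound, the 4 vertices {1, 4, 5, 8} are pairwise adjacent, and any tree decomposition puts a clique entirely inside one bag — forcing width ≥ 3. Therefore the treewidth is 3.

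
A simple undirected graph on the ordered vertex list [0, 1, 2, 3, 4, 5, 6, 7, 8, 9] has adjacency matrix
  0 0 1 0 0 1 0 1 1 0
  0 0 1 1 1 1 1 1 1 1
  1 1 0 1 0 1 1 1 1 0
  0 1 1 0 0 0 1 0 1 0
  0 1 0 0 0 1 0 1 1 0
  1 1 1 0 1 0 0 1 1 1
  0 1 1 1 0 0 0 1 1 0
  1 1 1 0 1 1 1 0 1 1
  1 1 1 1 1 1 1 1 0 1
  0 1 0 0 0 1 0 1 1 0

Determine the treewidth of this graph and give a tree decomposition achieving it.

The largest bag has 5 vertices, giving width 4; this decomposition certifies tw(G) ≤ 4. On the other hand G contains the 5-clique {0, 2, 5, 7, 8}. A clique must lie in a single bag of any decomposition, so no decomposition can have width below 4. Combining the bounds, tw(G) = 4.

Treewidth 4.
One such decomposition:
Bags: B1 = {1, 2, 6, 7, 8}  B2 = {1, 2, 5, 7, 8}  B3 = {1, 4, 5, 7, 8}  B4 = {1, 5, 7, 8, 9}  B5 = {0, 2, 5, 7, 8}  B6 = {1, 2, 3, 6, 8}
Tree: B1–B2, B2–B3, B2–B4, B2–B5, B1–B6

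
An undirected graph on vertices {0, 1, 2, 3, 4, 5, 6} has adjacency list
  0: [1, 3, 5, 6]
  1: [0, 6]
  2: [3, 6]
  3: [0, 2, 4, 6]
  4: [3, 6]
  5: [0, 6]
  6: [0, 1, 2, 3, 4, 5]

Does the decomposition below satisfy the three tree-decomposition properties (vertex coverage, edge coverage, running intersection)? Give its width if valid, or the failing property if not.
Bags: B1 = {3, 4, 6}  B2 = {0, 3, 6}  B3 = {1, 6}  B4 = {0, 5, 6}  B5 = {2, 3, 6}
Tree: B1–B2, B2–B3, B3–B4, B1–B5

No — edge (0,1) lies in no bag.

A tree decomposition must satisfy three properties: every vertex lies in some bag; for every edge, both endpoints lie together in some bag; and for every vertex, the bags containing it form a connected subtree. Here edge (0,1) lies in no bag, so the decomposition is invalid.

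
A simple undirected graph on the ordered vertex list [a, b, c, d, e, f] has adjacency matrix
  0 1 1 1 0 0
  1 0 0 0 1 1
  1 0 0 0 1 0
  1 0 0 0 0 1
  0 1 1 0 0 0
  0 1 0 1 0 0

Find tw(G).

A width-2 tree decomposition is:
Bags: B1 = {b, c, e}  B2 = {a, b, c}  B3 = {a, b, f}  B4 = {a, d, f}
Tree: B1–B2, B2–B3, B3–B4
The largest bag has 3 vertices, giving width 2; this decomposition certifies tw(G) ≤ 2. The edges e–c–a–b–e form a cycle, so G is not a tree and its treewidth is at least 2. Combining the bounds, tw(G) = 2.

2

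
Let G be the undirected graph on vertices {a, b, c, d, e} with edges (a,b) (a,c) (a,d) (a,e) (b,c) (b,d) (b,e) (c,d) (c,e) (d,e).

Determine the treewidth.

A width-4 tree decomposition is:
Bags: B1 = {a, b, c, d, e}
Tree: (single bag)
With just one bag of size 5, the width is 5 − 1 = 4, so tw(G) ≤ 4. For the lower bound, the 5 vertices {a, b, c, d, e} are pairwise adjacent, and any tree decomposition puts a clique entirely inside one bag — forcing width ≥ 4. Therefore the treewidth is 4.

4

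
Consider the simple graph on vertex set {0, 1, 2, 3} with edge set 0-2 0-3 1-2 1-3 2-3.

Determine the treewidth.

A width-2 tree decomposition is:
Bags: B1 = {1, 2, 3}  B2 = {0, 2, 3}
Tree: B1–B2
Every bag has size at most 3, so the width is 3 − 1 = 2 and tw(G) ≤ 2. Conversely, {0, 2, 3} is a clique of size 3, and the vertices of any clique must share a bag in every tree decomposition; so some bag has ≥ 3 vertices and tw(G) ≥ 2. Combining the bounds, tw(G) = 2.

2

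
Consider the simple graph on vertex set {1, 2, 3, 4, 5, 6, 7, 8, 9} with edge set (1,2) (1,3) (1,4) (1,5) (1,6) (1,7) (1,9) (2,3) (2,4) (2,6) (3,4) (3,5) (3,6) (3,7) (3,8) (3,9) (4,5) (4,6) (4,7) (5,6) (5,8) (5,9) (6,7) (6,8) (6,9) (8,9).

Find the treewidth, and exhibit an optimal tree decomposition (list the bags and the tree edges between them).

The largest bag has 5 vertices, giving width 4; this decomposition certifies tw(G) ≤ 4. Conversely, {3, 5, 6, 8, 9} is a clique of size 5, and the vertices of any clique must share a bag in every tree decomposition; so some bag has ≥ 5 vertices and tw(G) ≥ 4. Combining the bounds, tw(G) = 4.

Treewidth 4.
One such decomposition:
Bags: B1 = {1, 2, 3, 4, 6}  B2 = {1, 3, 4, 6, 7}  B3 = {1, 3, 4, 5, 6}  B4 = {1, 3, 5, 6, 9}  B5 = {3, 5, 6, 8, 9}
Tree: B1–B2, B2–B3, B3–B4, B4–B5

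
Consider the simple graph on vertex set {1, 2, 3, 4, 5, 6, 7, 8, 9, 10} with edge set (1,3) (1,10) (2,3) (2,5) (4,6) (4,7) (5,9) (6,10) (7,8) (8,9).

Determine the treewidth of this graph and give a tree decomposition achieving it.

Each bag holds 3 vertices, so the decomposition has width 2, which upper-bounds the treewidth. For the lower bound, G contains the cycle 3–2–5–9–8–7–4–6–10–1–3, so G is not a forest; only forests have treewidth ≤ 1, hence tw(G) ≥ 2. Hence tw(G) = 2 exactly.

Treewidth 2.
Bags: B1 = {2, 3, 5}  B2 = {3, 5, 9}  B3 = {3, 8, 9}  B4 = {3, 7, 8}  B5 = {3, 4, 7}  B6 = {3, 4, 6}  B7 = {3, 6, 10}  B8 = {1, 3, 10}
Tree: B1–B2, B2–B3, B3–B4, B4–B5, B5–B6, B6–B7, B7–B8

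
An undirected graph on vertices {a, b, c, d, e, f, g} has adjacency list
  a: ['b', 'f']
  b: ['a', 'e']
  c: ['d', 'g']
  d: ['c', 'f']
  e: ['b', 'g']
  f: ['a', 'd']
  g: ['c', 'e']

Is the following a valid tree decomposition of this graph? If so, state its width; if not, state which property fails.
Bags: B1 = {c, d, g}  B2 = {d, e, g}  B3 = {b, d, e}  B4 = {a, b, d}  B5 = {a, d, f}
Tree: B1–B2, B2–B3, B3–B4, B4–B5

Yes; width 2.

Vertex coverage: the bags together contain {a, b, c, d, e, f, g}, the full vertex set. Edge coverage: each edge of G has both endpoints in at least one bag. Running intersection: for every vertex, the bags containing it form a connected subtree. All three properties hold, so this is a valid tree decomposition of width max|bag| − 1 = 2, and hence tw(G) ≤ 2.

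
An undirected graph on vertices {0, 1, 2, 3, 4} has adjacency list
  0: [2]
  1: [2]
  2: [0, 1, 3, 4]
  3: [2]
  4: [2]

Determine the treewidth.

1

A width-1 tree decomposition is:
Bags: B1 = {1, 2}  B2 = {2, 4}  B3 = {0, 2}  B4 = {2, 3}
Tree: B1–B2, B2–B3, B3–B4
The largest bag has 2 vertices, giving width 1; this decomposition certifies tw(G) ≤ 1. G has an edge, so its treewidth is at least 1. Therefore the treewidth is 1.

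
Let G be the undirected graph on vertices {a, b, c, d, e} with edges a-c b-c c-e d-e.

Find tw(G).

1

A width-1 tree decomposition is:
Bags: B1 = {d, e}  B2 = {c, e}  B3 = {b, c}  B4 = {a, c}
Tree: B1–B2, B2–B3, B2–B4
Every bag has size at most 2, so the width is 2 − 1 = 1 and tw(G) ≤ 1. Any graph with an edge has treewidth ≥ 1, and G has the edge d–e. Therefore the treewidth is 1.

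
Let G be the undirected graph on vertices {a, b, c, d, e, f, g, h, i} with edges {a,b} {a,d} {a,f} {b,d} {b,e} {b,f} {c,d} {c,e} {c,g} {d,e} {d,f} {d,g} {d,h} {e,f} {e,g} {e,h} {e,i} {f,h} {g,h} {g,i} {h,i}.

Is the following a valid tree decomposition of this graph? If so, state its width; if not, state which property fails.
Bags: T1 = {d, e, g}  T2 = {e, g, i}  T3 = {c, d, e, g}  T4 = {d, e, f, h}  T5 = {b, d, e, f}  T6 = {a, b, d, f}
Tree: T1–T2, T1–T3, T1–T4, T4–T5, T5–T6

No — edge (h,g) lies in no bag.

A tree decomposition must satisfy three properties: every vertex lies in some bag; for every edge, both endpoints lie together in some bag; and for every vertex, the bags containing it form a connected subtree. Here edge (h,g) lies in no bag, so the decomposition is invalid.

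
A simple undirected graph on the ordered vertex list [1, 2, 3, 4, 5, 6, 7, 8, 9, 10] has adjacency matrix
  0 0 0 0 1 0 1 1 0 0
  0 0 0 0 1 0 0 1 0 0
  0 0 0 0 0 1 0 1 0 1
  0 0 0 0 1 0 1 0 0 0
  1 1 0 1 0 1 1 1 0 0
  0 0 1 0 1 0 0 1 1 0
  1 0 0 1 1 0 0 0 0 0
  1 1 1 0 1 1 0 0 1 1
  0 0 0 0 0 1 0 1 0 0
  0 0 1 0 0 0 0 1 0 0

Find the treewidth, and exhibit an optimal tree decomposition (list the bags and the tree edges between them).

Every bag has size at most 3, so the width is 3 − 1 = 2 and tw(G) ≤ 2. For the lower bound, the 3 vertices {6, 8, 9} are pairwise adjacent, and any tree decomposition puts a clique entirely inside one bag — forcing width ≥ 2. Combining the bounds, tw(G) = 2.

Treewidth 2.
One such decomposition:
Bags: B1 = {1, 5, 8}  B2 = {5, 6, 8}  B3 = {3, 6, 8}  B4 = {2, 5, 8}  B5 = {3, 8, 10}  B6 = {1, 5, 7}  B7 = {6, 8, 9}  B8 = {4, 5, 7}
Tree: B1–B2, B2–B3, B1–B4, B3–B5, B1–B6, B3–B7, B6–B8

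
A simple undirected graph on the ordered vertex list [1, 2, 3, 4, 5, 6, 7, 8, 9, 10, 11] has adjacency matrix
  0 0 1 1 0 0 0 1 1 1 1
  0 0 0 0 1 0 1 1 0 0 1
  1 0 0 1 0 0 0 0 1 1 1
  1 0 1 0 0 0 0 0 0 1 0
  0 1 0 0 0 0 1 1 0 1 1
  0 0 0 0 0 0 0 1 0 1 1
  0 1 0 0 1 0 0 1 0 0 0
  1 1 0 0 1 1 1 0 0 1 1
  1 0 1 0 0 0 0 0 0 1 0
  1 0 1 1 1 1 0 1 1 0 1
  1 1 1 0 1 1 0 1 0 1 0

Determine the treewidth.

A width-3 tree decomposition is:
Bags: B1 = {1, 3, 10, 11}  B2 = {1, 8, 10, 11}  B3 = {5, 8, 10, 11}  B4 = {6, 8, 10, 11}  B5 = {1, 3, 4, 10}  B6 = {2, 5, 8, 11}  B7 = {2, 5, 7, 8}  B8 = {1, 3, 9, 10}
Tree: B1–B2, B2–B3, B2–B4, B1–B5, B3–B6, B6–B7, B5–B8
The largest bag has 4 vertices, giving width 3; this decomposition certifies tw(G) ≤ 3. For the lower bound, the 4 vertices {2, 5, 8, 11} are pairwise adjacent, and any tree decomposition puts a clique entirely inside one bag — forcing width ≥ 3. Hence tw(G) = 3 exactly.

3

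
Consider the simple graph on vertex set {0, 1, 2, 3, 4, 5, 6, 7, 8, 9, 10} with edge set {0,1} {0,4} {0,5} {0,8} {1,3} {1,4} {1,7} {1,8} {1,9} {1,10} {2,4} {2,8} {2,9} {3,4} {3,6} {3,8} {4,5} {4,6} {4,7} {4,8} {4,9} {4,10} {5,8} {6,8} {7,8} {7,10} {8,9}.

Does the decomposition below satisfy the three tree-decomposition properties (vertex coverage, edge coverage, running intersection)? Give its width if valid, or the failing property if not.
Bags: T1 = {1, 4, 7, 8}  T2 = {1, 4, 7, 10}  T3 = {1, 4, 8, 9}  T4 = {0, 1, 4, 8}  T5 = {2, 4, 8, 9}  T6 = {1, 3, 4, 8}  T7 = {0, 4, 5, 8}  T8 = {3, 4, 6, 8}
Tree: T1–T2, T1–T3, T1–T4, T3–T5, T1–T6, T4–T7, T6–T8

Yes; width 3.

Checking the three conditions: (i) the bags cover all of {0, 1, 2, 3, 4, 5, 6, 7, 8, 9, 10}; (ii) for each edge, some bag contains both endpoints; (iii) the bags containing any fixed vertex form a subtree. All hold, so the decomposition is valid with width 4 − 1 = 3.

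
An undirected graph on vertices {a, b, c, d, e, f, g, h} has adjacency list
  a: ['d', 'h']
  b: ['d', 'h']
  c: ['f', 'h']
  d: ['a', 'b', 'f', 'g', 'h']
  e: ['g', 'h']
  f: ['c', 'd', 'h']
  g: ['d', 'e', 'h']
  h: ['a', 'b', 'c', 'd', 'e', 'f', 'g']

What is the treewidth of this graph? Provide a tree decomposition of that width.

The largest bag has 3 vertices, giving width 2; this decomposition certifies tw(G) ≤ 2. For the lower bound, the 3 vertices {d, g, h} are pairwise adjacent, and any tree decomposition puts a clique entirely inside one bag — forcing width ≥ 2. Therefore the treewidth is 2.

Treewidth 2.
One such decomposition:
Bags: B1 = {d, g, h}  B2 = {a, d, h}  B3 = {d, f, h}  B4 = {b, d, h}  B5 = {c, f, h}  B6 = {e, g, h}
Tree: B1–B2, B1–B3, B2–B4, B3–B5, B1–B6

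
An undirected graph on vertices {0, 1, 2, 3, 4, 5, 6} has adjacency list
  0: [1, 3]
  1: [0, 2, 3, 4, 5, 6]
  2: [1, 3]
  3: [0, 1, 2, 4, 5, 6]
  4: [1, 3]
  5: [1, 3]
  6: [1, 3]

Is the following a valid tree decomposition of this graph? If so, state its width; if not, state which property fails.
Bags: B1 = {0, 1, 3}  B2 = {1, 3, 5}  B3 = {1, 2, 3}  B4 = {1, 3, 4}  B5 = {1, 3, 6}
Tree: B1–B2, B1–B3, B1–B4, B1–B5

Checking the three conditions: (i) the bags cover all of {0, 1, 2, 3, 4, 5, 6}; (ii) for each edge, some bag contains both endpoints; (iii) the bags containing any fixed vertex form a subtree. All hold, so the decomposition is valid with width 3 − 1 = 2.

Yes; width 2.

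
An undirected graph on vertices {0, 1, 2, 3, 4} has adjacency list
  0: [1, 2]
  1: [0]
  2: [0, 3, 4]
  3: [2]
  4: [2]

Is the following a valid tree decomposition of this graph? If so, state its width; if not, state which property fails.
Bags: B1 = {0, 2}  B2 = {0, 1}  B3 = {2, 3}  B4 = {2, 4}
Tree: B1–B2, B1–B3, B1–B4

Vertex coverage: the bags together contain {0, 1, 2, 3, 4}, the full vertex set. Edge coverage: each edge of G has both endpoints in at least one bag. Running intersection: for every vertex, the bags containing it form a connected subtree. All three properties hold, so this is a valid tree decomposition of width max|bag| − 1 = 1, and hence tw(G) ≤ 1.

Yes; width 1.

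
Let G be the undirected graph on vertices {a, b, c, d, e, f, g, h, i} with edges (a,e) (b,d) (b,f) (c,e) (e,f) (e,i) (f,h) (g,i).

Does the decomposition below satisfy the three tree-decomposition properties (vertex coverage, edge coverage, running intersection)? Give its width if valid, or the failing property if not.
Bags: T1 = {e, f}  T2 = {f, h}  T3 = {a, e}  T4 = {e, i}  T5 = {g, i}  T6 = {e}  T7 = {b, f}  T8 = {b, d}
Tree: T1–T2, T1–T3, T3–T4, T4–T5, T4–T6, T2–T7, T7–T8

A tree decomposition must satisfy three properties: every vertex lies in some bag; for every edge, both endpoints lie together in some bag; and for every vertex, the bags containing it form a connected subtree. Here vertex c appears in no bag, so the decomposition is invalid.

No — vertex c appears in no bag.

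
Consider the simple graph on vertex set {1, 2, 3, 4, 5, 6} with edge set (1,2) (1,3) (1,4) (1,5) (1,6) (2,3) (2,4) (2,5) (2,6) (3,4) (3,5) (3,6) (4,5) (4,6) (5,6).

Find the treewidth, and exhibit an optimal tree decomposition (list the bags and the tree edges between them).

Treewidth 5.
One optimal decomposition is:
Bags: B1 = {1, 2, 3, 4, 5, 6}
Tree: (single bag)

With just one bag of size 6, the width is 6 − 1 = 5, so tw(G) ≤ 5. On the other hand G contains the 6-clique {1, 2, 3, 4, 5, 6}. A clique must lie in a single bag of any decomposition, so no decomposition can have width below 5. Combining the bounds, tw(G) = 5.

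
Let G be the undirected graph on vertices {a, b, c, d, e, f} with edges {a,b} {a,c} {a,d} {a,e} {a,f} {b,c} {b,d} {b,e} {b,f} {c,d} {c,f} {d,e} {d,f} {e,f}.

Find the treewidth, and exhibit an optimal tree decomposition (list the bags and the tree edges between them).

Treewidth 4.
One such decomposition:
Bags: B1 = {a, b, d, e, f}  B2 = {a, b, c, d, f}
Tree: B1–B2

The largest bag has 5 vertices, giving width 4; this decomposition certifies tw(G) ≤ 4. Conversely, {a, b, d, e, f} is a clique of size 5, and the vertices of any clique must share a bag in every tree decomposition; so some bag has ≥ 5 vertices and tw(G) ≥ 4. Hence tw(G) = 4 exactly.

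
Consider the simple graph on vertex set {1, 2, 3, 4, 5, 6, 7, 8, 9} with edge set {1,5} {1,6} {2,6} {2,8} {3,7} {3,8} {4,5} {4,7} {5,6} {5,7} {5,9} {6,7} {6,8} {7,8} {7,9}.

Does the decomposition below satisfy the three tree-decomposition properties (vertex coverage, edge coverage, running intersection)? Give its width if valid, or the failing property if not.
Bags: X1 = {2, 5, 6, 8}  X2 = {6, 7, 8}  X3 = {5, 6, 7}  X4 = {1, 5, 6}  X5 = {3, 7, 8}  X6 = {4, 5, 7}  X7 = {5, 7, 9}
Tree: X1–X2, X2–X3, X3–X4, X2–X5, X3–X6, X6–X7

A tree decomposition must satisfy three properties: every vertex lies in some bag; for every edge, both endpoints lie together in some bag; and for every vertex, the bags containing it form a connected subtree. Here bags containing vertex 5 are not connected in the tree, so the decomposition is invalid.

No — bags containing vertex 5 are not connected in the tree.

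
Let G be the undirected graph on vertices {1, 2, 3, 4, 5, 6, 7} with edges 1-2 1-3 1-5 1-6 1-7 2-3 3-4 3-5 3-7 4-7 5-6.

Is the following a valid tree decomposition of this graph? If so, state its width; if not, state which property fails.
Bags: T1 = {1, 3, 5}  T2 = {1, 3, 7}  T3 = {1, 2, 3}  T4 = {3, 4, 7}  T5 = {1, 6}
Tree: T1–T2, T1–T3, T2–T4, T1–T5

No — edge (5,6) lies in no bag.

A tree decomposition must satisfy three properties: every vertex lies in some bag; for every edge, both endpoints lie together in some bag; and for every vertex, the bags containing it form a connected subtree. Here edge (5,6) lies in no bag, so the decomposition is invalid.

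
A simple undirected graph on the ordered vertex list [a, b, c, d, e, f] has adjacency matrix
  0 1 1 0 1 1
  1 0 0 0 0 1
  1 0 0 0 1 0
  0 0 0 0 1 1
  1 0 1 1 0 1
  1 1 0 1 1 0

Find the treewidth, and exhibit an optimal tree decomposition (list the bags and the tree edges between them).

Treewidth 2.
One optimal decomposition is:
Bags: B1 = {a, b, f}  B2 = {a, e, f}  B3 = {a, c, e}  B4 = {d, e, f}
Tree: B1–B2, B2–B3, B2–B4

Each bag holds 3 vertices, so the decomposition has width 2, which upper-bounds the treewidth. On the other hand G contains the 3-clique {a, c, e}. A clique must lie in a single bag of any decomposition, so no decomposition can have width below 2. Therefore the treewidth is 2.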